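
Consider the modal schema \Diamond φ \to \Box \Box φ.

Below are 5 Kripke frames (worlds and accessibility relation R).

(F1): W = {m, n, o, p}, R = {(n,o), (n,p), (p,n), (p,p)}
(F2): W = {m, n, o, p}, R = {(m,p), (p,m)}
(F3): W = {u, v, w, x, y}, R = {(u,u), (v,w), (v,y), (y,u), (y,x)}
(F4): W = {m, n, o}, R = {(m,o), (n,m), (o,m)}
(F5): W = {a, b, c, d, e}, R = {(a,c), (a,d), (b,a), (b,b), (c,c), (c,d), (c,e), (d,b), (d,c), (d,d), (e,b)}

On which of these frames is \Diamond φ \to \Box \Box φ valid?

Frame correspondent (Sahlqvist): \forall x \forall y \forall z ((xRy \wedge x R^2 z) \to \exists w (y = w \wedge z = w)) — i.e. a generalized confluence (Geach) condition.
(F1): fails — nRo, nR²n but o ≠ n.
(F2): fails — mRp, mR²m but p ≠ m.
(F3): fails — vRw, vR²u but w ≠ u.
(F4): fails — mRo, mR²m but o ≠ m.
(F5): fails — aRc, aR²b but c ≠ b.

none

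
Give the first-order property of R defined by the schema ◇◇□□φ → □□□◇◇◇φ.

This is a Sahlqvist (Geach-type) schema ◇^2□^2φ → □^3◇^3φ.
First-order correspondent: ∀x ∀y ∀z ((xR²y ∧ xR³z) → ∃w (yR²w ∧ zR³w)).

∀x ∀y ∀z ((xR²y ∧ xR³z) → ∃w (yR²w ∧ zR³w))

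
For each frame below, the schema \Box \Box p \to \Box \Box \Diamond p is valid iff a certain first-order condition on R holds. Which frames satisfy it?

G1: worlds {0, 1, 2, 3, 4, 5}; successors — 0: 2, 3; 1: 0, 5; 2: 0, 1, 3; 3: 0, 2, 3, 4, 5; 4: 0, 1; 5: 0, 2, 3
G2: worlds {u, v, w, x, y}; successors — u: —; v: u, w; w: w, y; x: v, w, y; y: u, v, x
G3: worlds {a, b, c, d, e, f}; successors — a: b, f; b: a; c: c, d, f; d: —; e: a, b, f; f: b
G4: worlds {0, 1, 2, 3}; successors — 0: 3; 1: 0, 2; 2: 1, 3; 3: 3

G1

Frame correspondent (Sahlqvist): \forall x \forall z (x R^2 z \to \exists w (x R^2 w \wedge zRw)) — i.e. a generalized confluence (Geach) condition.
G1: ✓.
G2: fails — vR²y but no t with vR²t and yRt.
G3: fails — bR²b but no w with bR²w and bRw.
G4: fails — 1R²1 but no w with 1R²w and 1Rw.
Valid on: G1.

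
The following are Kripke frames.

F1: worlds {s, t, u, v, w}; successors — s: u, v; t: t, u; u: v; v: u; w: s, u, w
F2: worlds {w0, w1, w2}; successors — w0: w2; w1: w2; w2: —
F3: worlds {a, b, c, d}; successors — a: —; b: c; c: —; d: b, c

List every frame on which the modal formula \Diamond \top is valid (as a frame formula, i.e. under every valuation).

The schema corresponds to seriality: \forall x \exists y Rxy.
F1: condition met.
F2: fails — world w2 has no successor.
F3: fails — world a has no successor.
Valid on: F1.

F1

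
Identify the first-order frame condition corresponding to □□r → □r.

Suppose □□r→□r is valid. Take Rxy and set V(r)={w : xR²w}. Then □□r at x, so □r at x, so r at y, i.e. ∃z(Rxz∧Rzy).

density: ∀x ∀y (Rxy → ∃z (Rxz ∧ Rzy))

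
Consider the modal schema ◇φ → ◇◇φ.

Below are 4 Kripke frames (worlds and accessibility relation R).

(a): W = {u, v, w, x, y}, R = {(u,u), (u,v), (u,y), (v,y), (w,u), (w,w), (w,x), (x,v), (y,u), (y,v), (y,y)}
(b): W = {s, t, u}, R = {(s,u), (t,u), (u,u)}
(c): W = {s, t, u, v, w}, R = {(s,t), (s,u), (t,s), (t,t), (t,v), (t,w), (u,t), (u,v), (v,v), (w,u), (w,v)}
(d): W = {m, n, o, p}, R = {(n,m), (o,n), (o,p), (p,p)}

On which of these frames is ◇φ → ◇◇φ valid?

Frame correspondent (Sahlqvist): ∀x ∀y (xRy → ∃w (y = w ∧ xR²w)) — i.e. a generalized confluence (Geach) condition.
(a): fails — xRv but no t with v=t and xR²t.
(b): satisfies the condition.
(c): fails — sRu but no w* with u=w* and sR²w*.
(d): fails — nRm but no w with m=w and nR²w.
Valid on: (b).

(b)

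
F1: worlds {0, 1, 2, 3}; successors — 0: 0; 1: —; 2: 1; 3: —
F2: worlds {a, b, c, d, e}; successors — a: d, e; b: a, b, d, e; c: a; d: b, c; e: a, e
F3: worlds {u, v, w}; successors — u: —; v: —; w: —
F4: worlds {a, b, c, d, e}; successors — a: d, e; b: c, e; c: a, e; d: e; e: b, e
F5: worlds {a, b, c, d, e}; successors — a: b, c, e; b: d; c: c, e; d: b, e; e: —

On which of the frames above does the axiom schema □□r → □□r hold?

F1, F2, F3, F4, F5

This is the axiom for a generalized confluence (Geach) condition; its first-order frame correspondent is ∀x ∀z (xR²z → ∃w (xR²w ∧ z = w)).
F1: ✓.
F2: ✓.
F3: ✓.
F4: ✓.
F5: ✓.
Valid on: F1, F2, F3, F4, F5.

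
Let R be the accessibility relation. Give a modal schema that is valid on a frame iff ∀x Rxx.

□ψ → ψ

The condition is reflexivity. The T schema □ψ → ψ defines it.
Suppose □ψ→ψ is valid. At any x set V(ψ)={w : Rxw}. Then □ψ holds at x, so ψ holds at x, i.e. Rxx.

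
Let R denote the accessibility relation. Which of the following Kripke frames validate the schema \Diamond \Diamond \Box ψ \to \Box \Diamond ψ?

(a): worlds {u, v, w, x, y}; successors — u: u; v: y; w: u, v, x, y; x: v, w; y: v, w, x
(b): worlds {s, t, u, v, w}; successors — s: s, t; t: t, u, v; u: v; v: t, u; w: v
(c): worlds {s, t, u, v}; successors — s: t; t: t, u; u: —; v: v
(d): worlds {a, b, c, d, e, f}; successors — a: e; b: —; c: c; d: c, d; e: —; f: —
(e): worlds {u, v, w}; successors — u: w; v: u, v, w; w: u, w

Frame correspondent (Sahlqvist): \forall x \forall y \forall z ((x R^2 y \wedge xRz) \to \exists w (yRw \wedge zRw)) — i.e. a generalized confluence (Geach) condition.
(a): fails — vR²v, vRy but no t with vRt and yRt.
(b): fails — sR²u, sRs but no w* with uRw* and sRw*.
(c): fails — sR²u, sRt but no w with uRw and tRw.
(d): holds.
(e): holds.

(d), (e)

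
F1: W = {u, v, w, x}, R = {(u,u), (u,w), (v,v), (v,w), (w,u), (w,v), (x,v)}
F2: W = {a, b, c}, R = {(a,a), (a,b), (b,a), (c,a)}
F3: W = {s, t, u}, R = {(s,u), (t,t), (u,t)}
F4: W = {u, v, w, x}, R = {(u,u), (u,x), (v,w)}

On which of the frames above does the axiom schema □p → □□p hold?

F4

Frame correspondent (Sahlqvist): ∀x ∀y ∀z (Rxy ∧ Ryz → Rxz) — i.e. transitivity.
F1: fails — Ruw and Rwv but not Ruv.
F2: fails — Rca and Rab but not Rcb.
F3: fails — Rsu and Rut but not Rst.
F4: satisfies the condition.
Valid on: F4.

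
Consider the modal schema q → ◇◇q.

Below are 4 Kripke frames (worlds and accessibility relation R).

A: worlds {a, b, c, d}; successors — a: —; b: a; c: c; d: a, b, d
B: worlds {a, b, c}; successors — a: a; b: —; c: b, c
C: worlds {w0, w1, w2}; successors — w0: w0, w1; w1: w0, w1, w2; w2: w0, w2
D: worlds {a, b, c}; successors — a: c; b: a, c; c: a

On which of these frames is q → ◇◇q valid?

C

This is the axiom for a generalized confluence (Geach) condition; its first-order frame correspondent is ∀x ∃w (x = w ∧ xR²w).
A: fails — at a but no w with a=w and aR²w.
B: fails — at b but no w with b=w and bR²w.
C: ✓.
D: fails — at b but no w with b=w and bR²w.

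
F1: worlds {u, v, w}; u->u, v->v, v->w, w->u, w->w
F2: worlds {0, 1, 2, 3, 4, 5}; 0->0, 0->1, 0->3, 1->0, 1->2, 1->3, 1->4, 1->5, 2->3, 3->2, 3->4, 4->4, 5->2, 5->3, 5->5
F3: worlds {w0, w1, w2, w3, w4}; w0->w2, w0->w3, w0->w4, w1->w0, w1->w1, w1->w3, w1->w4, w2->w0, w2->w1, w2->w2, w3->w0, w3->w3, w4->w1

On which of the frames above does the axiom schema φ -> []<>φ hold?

The schema corresponds to symmetry: forall x forall y (Rxy -> Ryx).
F1: fails — Rwu but not Ruw.
F2: fails — R34 but not R43.
F3: fails — Rw1w0 but not Rw0w1.
Valid on no frame.

none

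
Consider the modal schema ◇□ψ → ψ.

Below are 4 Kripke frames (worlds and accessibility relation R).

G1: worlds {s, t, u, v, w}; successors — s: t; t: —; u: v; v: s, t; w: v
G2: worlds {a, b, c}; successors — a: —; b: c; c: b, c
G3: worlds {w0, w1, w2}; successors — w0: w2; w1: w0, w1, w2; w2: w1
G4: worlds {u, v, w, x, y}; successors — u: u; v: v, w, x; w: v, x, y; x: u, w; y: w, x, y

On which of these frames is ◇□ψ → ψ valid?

G2

This is the axiom for symmetry; its first-order frame correspondent is ∀x ∀y (Rxy → Ryx).
G1: fails — Ruv but not Rvu.
G2: holds.
G3: fails — Rw1w0 but not Rw0w1.
G4: fails — Ryx but not Rxy.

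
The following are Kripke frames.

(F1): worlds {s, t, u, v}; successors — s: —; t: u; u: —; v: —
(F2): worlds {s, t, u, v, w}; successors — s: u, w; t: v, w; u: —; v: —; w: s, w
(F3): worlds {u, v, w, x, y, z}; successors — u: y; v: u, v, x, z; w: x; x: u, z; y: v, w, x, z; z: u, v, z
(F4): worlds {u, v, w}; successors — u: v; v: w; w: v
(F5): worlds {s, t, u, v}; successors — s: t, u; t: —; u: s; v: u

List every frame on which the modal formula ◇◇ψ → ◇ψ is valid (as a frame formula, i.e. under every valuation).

Frame correspondent (Sahlqvist): ∀x ∀y ∀z (Rxy ∧ Ryz → Rxz) — i.e. transitivity.
(F1): condition met.
(F2): fails — Rtw and Rws but not Rts.
(F3): fails — Ryx and Rxu but not Ryu.
(F4): fails — Ruv and Rvw but not Ruw.
(F5): fails — Rsu and Rus but not Rss.
Valid on: (F1).

(F1)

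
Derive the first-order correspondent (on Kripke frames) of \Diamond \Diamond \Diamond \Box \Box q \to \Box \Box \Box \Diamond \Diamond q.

This is a Sahlqvist (Geach-type) schema ◇^3□^2q → □^3◇^2q.
Minimal-valuation argument: fix x; take any y with xR^3y and any z with xR^3z. Set V(q) to the set of worlds R-reachable from y in exactly 2 steps. Then □^2q holds at y, so the antecedent holds at x; validity forces ◇^2q at z, giving a w with zR^2w and yR^2w.
First-order correspondent: \forall x \forall y \forall z ((x R^3 y \wedge x R^3 z) \to \exists w (y R^2 w \wedge z R^2 w)).

\forall x \forall y \forall z ((x R^3 y \wedge x R^3 z) \to \exists w (y R^2 w \wedge z R^2 w))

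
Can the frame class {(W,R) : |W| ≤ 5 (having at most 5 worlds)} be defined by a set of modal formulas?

If a class were modally definable it would be closed under disjoint unions (Goldblatt–Thomason).
Any modal formula valid on each of 6 disjoint one-world frames is valid on their disjoint union (validity is preserved under disjoint unions). Each one-world frame has |W|=1≤5, but the union has |W|=6.
Hence having at most 5 worlds is not modally definable.

No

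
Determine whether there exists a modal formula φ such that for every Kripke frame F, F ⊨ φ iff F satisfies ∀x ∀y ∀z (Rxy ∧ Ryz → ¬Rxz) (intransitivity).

No — not modally definable

If a class were modally definable it would be closed under surjective bounded morphisms (Goldblatt–Thomason).
The 7-cycle (worlds s,t,u,v,w,x,y with s→t→u→v→w→x→y→s) is intransitive. Mapping every world to a single reflexive point • is a surjective bounded morphism; the reflexive point is not intransitive (R••∧R•• but R••).
So no modal formula (or set of formulas) defines exactly the intransitive frames.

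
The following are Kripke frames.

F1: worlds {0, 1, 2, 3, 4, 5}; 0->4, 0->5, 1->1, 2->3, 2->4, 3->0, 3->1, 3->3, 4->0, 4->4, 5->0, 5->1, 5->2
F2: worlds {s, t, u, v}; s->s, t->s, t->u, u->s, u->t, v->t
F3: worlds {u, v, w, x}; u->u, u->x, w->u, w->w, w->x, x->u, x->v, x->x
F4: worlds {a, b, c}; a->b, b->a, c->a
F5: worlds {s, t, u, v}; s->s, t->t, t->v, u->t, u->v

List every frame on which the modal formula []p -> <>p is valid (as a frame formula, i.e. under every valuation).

F1, F2, F4

Frame correspondent (Sahlqvist): forall x exists y Rxy — i.e. seriality.
F1: condition met.
F2: condition met.
F3: fails — world v has no successor.
F4: condition met.
F5: fails — world v has no successor.
Valid on: F1, F2, F4.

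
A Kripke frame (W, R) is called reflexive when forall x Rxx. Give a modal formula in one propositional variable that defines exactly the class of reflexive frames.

This is reflexivity; the standard corresponding axiom is T: □s → s.
Suppose □s→s is valid. At any x set V(s)={w : Rxw}. Then □s holds at x, so s holds at x, i.e. Rxx.

□s → s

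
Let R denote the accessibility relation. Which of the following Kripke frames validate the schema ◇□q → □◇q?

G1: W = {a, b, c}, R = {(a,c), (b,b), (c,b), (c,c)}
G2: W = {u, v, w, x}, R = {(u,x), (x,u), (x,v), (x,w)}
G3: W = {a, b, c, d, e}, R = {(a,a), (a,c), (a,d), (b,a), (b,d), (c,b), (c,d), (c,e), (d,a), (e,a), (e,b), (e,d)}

This is the axiom for convergence; its first-order frame correspondent is ∀x ∀y ∀z (Rxy ∧ Rxz → ∃w (Ryw ∧ Rzw)).
G1: satisfies the condition.
G2: fails — Rxw and Rxw but w and w have no common successor.
G3: fails — Rac and Rad but c and d have no common successor.

G1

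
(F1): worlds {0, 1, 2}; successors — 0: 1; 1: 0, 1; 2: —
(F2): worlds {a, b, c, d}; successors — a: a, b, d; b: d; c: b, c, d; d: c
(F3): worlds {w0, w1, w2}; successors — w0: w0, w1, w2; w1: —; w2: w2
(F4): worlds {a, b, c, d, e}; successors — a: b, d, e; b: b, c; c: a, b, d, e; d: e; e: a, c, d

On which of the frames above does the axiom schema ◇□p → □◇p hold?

(F1)

The schema corresponds to convergence: ∀x ∀y ∀z (Rxy ∧ Rxz → ∃w (Ryw ∧ Rzw)).
(F1): holds.
(F2): fails — Rab and Rad but b and d have no common successor.
(F3): fails — Rw0w1 and Rw0w1 but w1 and w1 have no common successor.
(F4): fails — Rab and Rad but b and d have no common successor.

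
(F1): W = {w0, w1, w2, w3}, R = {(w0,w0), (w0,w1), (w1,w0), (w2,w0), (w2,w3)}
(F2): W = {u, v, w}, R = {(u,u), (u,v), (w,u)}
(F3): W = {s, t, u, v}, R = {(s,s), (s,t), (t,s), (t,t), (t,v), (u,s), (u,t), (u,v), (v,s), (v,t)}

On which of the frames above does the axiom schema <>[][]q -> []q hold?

(F3)

This is the axiom for a generalized confluence (Geach) condition; its first-order frame correspondent is forall x forall y forall z ((xRy & xRz) -> exists w (y R^2 w & z = w)).
(F1): fails — w2Rw0, w2Rw3 but no w with w0R²w and w3=w.
(F2): fails — uRv, uRu but no t with vR²t and u=t.
(F3): ✓.
Valid on: (F3).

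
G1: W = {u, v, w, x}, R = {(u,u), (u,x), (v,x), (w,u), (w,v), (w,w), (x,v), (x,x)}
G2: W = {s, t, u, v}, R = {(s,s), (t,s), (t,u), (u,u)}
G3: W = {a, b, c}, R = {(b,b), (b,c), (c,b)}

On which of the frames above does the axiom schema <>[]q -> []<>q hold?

G3

The schema corresponds to convergence: forall x forall y forall z (Rxy & Rxz -> exists w (Ryw & Rzw)).
G1: fails — Rww and Rwv but w and v have no common successor.
G2: fails — Rts and Rtu but s and u have no common successor.
G3: condition met.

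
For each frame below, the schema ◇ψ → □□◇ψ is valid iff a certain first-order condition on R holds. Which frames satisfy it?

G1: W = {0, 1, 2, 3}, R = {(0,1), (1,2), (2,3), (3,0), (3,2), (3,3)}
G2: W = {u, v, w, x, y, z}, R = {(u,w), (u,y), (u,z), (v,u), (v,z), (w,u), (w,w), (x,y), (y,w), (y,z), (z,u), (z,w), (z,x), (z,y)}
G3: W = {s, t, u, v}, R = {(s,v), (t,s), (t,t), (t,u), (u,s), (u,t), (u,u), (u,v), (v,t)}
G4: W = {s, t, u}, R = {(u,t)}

This is the axiom for a generalized confluence (Geach) condition; its first-order frame correspondent is ∀x ∀y ∀z ((xRy ∧ xR²z) → ∃w (y = w ∧ zRw)).
G1: fails — 0R1, 0R²2 but no w with 1=w and 2Rw.
G2: fails — uRw, uR²x but no t with w=t and xRt.
G3: fails — sRv, sR²t but no w with v=w and tRw.
G4: condition met.
Valid on: G4.

G4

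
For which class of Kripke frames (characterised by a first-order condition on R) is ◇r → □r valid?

This schema is the CD axiom.
It corresponds to partial functionality: ∀x ∀y ∀z (Rxy ∧ Rxz → y = z).

partial functionality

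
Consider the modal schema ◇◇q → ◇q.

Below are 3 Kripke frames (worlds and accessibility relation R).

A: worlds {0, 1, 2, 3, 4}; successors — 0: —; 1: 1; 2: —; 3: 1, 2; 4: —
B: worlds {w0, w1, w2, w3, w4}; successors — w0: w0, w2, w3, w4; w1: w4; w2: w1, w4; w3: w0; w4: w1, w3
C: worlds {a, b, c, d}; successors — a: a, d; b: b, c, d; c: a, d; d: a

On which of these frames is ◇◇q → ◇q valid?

This is the axiom for transitivity; its first-order frame correspondent is ∀x ∀y ∀z (Rxy ∧ Ryz → Rxz).
A: condition met.
B: fails — Rw0w4 and Rw4w1 but not Rw0w1.
C: fails — Rbc and Rca but not Rba.
Valid on: A.

A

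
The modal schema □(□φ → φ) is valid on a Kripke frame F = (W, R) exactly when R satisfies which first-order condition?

This is the T□ axiom.
Its frame correspondent is shift-reflexivity — ∀x ∀y (Rxy → Ryy).

shift-reflexivity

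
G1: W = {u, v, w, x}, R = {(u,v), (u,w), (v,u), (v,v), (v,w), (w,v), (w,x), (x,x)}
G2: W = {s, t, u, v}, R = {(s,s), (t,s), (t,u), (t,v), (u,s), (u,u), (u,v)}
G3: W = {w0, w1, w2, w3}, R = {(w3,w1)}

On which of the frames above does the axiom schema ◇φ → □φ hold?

G3

The schema corresponds to partial functionality: ∀x ∀y ∀z (Rxy ∧ Rxz → y = z).
G1: fails — u sees both v and w.
G2: fails — t sees both s and u.
G3: ✓.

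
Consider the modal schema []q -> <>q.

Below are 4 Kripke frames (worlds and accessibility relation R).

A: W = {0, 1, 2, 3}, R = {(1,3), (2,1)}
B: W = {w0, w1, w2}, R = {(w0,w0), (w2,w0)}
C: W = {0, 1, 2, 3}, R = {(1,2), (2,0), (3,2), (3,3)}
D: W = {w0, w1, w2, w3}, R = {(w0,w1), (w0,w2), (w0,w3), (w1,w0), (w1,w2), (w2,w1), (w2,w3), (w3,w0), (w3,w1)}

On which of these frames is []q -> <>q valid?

This is the axiom for seriality; its first-order frame correspondent is forall x exists y Rxy.
A: fails — world 0 has no successor.
B: fails — world w1 has no successor.
C: fails — world 0 has no successor.
D: satisfies the condition.

D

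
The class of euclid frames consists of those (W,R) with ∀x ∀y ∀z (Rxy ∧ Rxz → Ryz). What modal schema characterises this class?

◇s → □◇s

A defining formula is ◇s → □◇s (the 5 axiom).
Suppose ◇s→□◇s is valid. Take Rxy, Rxz and set V(s)={y}. Then ◇s at x, so □◇s at x, so ◇s at z, so some w with Rzw has s; w=y, i.e. Rzy. By symmetry of the argument, Ryz.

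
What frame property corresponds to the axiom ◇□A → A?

symmetry

Equivalently (dual form): A → □◇A.
Suppose A→□◇A is valid. Take Rxy and set V(A)={x}. Then A at x, so □◇A at x, so ◇A at y, so some z with Ryz has A; z=x, i.e. Ryx.
The converse is a direct semantic check.
Frame condition: ∀x ∀y (Rxy → Ryx).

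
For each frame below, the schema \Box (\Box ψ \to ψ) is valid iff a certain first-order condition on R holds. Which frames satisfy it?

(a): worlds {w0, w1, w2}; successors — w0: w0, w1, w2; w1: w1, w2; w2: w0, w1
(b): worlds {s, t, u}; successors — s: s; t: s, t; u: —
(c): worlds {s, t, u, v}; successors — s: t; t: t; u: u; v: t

(b), (c)

This is the axiom for shift-reflexivity; its first-order frame correspondent is \forall x \forall y (Rxy \to Ryy).
(a): fails — Rw1w2 but not Rw2w2.
(b): ✓.
(c): ✓.
Valid on: (b), (c).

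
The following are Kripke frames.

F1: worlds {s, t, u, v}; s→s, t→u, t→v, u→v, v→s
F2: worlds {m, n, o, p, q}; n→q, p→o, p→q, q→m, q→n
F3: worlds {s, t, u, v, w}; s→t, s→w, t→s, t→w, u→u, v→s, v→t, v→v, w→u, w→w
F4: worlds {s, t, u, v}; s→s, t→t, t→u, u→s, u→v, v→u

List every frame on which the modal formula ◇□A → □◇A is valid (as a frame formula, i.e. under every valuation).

F3

Frame correspondent (Sahlqvist): ∀x ∀y ∀z (Rxy ∧ Rxz → ∃w (Ryw ∧ Rzw)) — i.e. convergence.
F1: fails — Rtv and Rtu but v and u have no common successor.
F2: fails — Rpo and Rpo but o and o have no common successor.
F3: condition met.
F4: fails — Rtt and Rtu but t and u have no common successor.
Valid on: F3.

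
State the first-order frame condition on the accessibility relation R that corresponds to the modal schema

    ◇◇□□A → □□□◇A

This is a Sahlqvist (Geach-type) schema ◇^2□^2A → □^3◇^1A.
Minimal-valuation argument: fix x; take any y with xR^2y and any z with xR^3z. Set V(A) to the set of worlds R-reachable from y in exactly 2 steps. Then □^2A holds at y, so the antecedent holds at x; validity forces ◇^1A at z, giving a w with zR^1w and yR^2w.
First-order correspondent: ∀x ∀y ∀z ((xR²y ∧ xR³z) → ∃w (yR²w ∧ zRw)).

∀x ∀y ∀z ((xR²y ∧ xR³z) → ∃w (yR²w ∧ zRw))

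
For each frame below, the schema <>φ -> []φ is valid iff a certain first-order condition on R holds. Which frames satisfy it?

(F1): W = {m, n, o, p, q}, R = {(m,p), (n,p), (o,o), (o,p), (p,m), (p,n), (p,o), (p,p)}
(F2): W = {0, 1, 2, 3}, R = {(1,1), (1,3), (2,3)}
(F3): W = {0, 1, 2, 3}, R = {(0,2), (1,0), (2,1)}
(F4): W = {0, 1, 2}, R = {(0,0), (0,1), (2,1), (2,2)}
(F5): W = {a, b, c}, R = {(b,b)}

(F3), (F5)

The schema corresponds to partial functionality: forall x forall y forall z (Rxy & Rxz -> y = z).
(F1): fails — o sees both o and p.
(F2): fails — 1 sees both 1 and 3.
(F3): ✓.
(F4): fails — 0 sees both 0 and 1.
(F5): ✓.
Valid on: (F3), (F5).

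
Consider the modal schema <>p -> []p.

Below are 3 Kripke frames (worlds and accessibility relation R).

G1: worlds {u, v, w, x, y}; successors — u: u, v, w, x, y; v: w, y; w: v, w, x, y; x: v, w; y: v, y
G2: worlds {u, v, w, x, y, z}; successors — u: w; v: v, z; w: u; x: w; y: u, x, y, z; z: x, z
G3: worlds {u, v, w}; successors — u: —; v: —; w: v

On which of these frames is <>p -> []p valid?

G3

This is the axiom for partial functionality; its first-order frame correspondent is forall x forall y forall z (Rxy & Rxz -> y = z).
G1: fails — u sees both u and v.
G2: fails — v sees both v and z.
G3: condition met.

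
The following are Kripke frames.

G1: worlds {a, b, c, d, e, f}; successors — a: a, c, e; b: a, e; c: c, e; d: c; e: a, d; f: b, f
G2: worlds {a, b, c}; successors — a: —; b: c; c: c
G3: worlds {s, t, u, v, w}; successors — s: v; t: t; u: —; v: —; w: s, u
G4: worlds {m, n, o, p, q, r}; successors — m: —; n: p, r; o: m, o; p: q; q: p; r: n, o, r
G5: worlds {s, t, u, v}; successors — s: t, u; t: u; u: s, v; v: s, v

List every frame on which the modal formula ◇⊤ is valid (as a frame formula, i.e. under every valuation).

This is the axiom for seriality; its first-order frame correspondent is ∀x ∃y Rxy.
G1: satisfies the condition.
G2: fails — world a has no successor.
G3: fails — world u has no successor.
G4: fails — world m has no successor.
G5: satisfies the condition.
Valid on: G1, G5.

G1, G5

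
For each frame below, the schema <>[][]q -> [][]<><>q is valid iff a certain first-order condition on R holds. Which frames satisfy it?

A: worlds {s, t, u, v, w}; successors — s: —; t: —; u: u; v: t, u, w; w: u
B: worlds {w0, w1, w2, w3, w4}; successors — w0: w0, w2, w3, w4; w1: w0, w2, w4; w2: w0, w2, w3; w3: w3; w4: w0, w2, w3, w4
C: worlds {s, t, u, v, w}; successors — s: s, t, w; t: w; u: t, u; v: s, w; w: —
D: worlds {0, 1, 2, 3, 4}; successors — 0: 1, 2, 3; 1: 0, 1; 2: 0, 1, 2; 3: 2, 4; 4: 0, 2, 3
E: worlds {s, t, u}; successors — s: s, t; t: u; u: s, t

B, D, E

Frame correspondent (Sahlqvist): forall x forall y forall z ((xRy & x R^2 z) -> exists w (y R^2 w & z R^2 w)) — i.e. a generalized confluence (Geach) condition.
A: fails — vRt, vR²u but no w* with tR²w* and uR²w*.
B: satisfies the condition.
C: fails — sRs, sR²t but no w* with sR²w* and tR²w*.
D: satisfies the condition.
E: satisfies the condition.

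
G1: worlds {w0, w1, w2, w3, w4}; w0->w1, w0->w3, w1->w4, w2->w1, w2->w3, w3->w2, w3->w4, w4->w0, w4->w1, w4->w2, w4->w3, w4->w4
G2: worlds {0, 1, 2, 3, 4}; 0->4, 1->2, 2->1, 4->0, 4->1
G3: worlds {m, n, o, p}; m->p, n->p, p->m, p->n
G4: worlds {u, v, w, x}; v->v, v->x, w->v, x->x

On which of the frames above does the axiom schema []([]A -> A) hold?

Frame correspondent (Sahlqvist): forall x forall y (Rxy -> Ryy) — i.e. shift-reflexivity.
G1: fails — Rw3w2 but not Rw2w2.
G2: fails — R12 but not R22.
G3: fails — Rnp but not Rpp.
G4: ✓.

G4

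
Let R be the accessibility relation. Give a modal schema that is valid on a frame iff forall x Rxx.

The condition is reflexivity. The T schema □r → r defines it.

□r → r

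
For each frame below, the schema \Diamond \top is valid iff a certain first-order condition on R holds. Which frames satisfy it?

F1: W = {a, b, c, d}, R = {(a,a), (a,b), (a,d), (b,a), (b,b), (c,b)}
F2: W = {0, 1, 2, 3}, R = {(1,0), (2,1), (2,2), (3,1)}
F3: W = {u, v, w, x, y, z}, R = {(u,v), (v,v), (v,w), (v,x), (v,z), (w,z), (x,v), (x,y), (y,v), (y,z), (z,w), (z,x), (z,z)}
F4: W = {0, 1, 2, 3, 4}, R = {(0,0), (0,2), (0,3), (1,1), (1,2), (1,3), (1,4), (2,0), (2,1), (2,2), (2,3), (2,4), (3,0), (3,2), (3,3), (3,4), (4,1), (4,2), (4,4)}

The schema corresponds to seriality: \forall x \exists y Rxy.
F1: fails — world d has no successor.
F2: fails — world 0 has no successor.
F3: condition met.
F4: condition met.
Valid on: F3, F4.

F3, F4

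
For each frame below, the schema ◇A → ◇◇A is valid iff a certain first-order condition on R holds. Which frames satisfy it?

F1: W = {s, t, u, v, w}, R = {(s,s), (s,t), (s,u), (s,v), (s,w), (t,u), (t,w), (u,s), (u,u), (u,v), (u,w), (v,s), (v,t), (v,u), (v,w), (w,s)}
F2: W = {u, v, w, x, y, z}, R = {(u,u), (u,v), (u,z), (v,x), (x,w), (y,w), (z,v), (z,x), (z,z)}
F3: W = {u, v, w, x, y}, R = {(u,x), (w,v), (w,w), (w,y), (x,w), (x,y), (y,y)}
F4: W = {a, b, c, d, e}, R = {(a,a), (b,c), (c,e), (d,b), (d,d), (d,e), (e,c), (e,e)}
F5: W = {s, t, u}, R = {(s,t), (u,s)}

This is the axiom for a generalized confluence (Geach) condition; its first-order frame correspondent is ∀x ∀y (xRy → ∃w (y = w ∧ xR²w)).
F1: satisfies the condition.
F2: fails — vRx but no t with x=t and vR²t.
F3: fails — uRx but no t with x=t and uR²t.
F4: fails — bRc but no w with c=w and bR²w.
F5: fails — sRt but no w with t=w and sR²w.

F1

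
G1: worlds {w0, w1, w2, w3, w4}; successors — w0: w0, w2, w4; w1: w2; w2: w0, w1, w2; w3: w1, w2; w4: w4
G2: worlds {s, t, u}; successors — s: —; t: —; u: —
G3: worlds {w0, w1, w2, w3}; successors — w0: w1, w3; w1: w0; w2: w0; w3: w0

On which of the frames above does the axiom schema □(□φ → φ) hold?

The schema corresponds to shift-reflexivity: ∀x ∀y (Rxy → Ryy).
G1: fails — Rw3w1 but not Rw1w1.
G2: holds.
G3: fails — Rw1w0 but not Rw0w0.

G2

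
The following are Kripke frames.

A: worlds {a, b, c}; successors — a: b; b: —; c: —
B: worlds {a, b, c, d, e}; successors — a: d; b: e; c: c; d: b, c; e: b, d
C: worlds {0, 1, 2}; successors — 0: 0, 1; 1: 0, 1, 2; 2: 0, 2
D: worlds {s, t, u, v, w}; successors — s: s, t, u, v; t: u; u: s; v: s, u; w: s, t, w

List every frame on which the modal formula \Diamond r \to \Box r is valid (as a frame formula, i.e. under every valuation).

Frame correspondent (Sahlqvist): \forall x \forall y \forall z (Rxy \wedge Rxz \to y = z) — i.e. partial functionality.
A: satisfies the condition.
B: fails — d sees both b and c.
C: fails — 0 sees both 0 and 1.
D: fails — s sees both s and t.

A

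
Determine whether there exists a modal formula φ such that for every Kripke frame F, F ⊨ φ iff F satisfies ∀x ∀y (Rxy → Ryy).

Yes: it is shift-reflexivity, defined by the T□ schema □(□q → q).
Suppose □(□q→q) is valid. Take Rxy and set V(q)={w : Ryw}. Then at y, □q holds; since □(□q→q) at x, □q→q at y, so q at y, i.e. Ryy.

Definable; □(□q → q) defines it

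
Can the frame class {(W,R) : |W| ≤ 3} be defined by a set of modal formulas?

No — not modally definable

Modal frame validity is preserved under disjoint unions.
Any modal formula valid on each of 4 disjoint one-world frames is valid on their disjoint union (validity is preserved under disjoint unions). Each one-world frame has |W|=1≤3, but the union has |W|=4.
So the class is not modally definable.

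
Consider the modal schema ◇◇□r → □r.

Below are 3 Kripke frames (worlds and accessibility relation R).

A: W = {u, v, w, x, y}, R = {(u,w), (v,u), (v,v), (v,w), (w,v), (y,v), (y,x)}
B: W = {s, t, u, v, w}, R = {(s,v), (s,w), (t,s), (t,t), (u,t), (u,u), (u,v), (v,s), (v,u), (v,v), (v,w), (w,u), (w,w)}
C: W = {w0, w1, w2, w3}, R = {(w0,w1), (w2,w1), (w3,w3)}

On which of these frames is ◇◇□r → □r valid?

This is the axiom for a generalized confluence (Geach) condition; its first-order frame correspondent is ∀x ∀y ∀z ((xR²y ∧ xRz) → ∃w (yRw ∧ z = w)).
A: fails — vR²u, vRu but no t with uRt and u=t.
B: fails — sR²u, sRw but no w* with uRw* and w=w*.
C: satisfies the condition.
Valid on: C.

C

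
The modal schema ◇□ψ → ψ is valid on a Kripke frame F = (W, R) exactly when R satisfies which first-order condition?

This is a form of the B axiom.
Its frame correspondent is symmetry — ∀x ∀y (Rxy → Ryx).

symmetry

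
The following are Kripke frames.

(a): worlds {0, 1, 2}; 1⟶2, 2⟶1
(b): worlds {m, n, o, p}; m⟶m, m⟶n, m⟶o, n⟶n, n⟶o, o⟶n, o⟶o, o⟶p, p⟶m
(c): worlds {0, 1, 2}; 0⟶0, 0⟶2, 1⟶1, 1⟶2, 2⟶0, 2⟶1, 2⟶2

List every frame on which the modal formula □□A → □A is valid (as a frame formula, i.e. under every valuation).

(b), (c)

Frame correspondent (Sahlqvist): ∀x ∀y (Rxy → ∃z (Rxz ∧ Rzy)) — i.e. density.
(a): fails — R12 but no z with R1z and Rz2.
(b): condition met.
(c): condition met.
Valid on: (b), (c).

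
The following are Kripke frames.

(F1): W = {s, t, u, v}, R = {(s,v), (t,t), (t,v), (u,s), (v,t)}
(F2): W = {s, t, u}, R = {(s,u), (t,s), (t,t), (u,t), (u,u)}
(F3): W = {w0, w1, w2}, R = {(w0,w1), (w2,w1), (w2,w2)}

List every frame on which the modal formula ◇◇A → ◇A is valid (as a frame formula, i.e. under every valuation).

(F3)

The schema corresponds to transitivity: ∀x ∀y ∀z (Rxy ∧ Ryz → Rxz).
(F1): fails — Rus and Rsv but not Ruv.
(F2): fails — Rut and Rts but not Rus.
(F3): condition met.
Valid on: (F3).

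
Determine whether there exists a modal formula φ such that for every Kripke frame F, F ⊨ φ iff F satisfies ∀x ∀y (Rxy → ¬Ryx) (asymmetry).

Modal frame validity is preserved under surjective bounded morphisms.
The 4-cycle (worlds w0,w1,w2,w3 with w0→w1→w2→w3→w0) is asymmetric. Mapping every world to a single reflexive point • is a surjective bounded morphism, and the reflexive point is not asymmetric (R•• but asymmetry requires ¬R••).
So the class is not modally definable.

No — not modally definable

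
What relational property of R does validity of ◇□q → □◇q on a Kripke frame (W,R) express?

Suppose ◇□q→□◇q is valid. Take Rxy, Rxz and set V(q)={w : Ryw}. Then □q at y so ◇□q at x, so □◇q at x, so ◇q at z, giving w with Rzw and Ryw.
Conversely, any frame satisfying ∀x ∀y ∀z (Rxy ∧ Rxz → ∃w (Ryw ∧ Rzw)) validates the schema.
Frame condition: ∀x ∀y ∀z (Rxy ∧ Rxz → ∃w (Ryw ∧ Rzw)).

convergence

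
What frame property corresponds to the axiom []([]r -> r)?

Suppose □(□r→r) is valid. Take Rxy and set V(r)={w : Ryw}. Then at y, □r holds; since □(□r→r) at x, □r→r at y, so r at y, i.e. Ryy.
Conversely, on a frame with shift-reflexivity the schema holds at every world under every valuation.
So the correspondent is shift-reflexivity.

shift-reflexivity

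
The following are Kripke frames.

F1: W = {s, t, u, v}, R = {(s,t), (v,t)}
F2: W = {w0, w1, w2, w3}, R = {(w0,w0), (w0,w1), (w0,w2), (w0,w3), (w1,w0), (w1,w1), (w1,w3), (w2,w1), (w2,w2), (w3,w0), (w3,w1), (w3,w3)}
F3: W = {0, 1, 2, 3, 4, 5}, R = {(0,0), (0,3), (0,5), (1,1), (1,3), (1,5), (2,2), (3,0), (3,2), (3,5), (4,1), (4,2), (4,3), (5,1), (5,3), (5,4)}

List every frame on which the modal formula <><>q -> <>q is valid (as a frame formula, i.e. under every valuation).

Frame correspondent (Sahlqvist): forall x forall y forall z (Rxy & Ryz -> Rxz) — i.e. transitivity.
F1: condition met.
F2: fails — Rw1w0 and Rw0w2 but not Rw1w2.
F3: fails — R51 and R15 but not R55.
Valid on: F1.

F1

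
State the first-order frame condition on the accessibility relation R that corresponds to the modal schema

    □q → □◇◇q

This is a Sahlqvist (Geach-type) schema ◇^0□^1q → □^1◇^2q.
Minimal-valuation argument: fix x; take any y with xR^0y and any z with xR^1z. Set V(q) to the set of worlds R-reachable from y in exactly 1 step. Then □^1q holds at y, so the antecedent holds at x; validity forces ◇^2q at z, giving a w with zR^2w and yR^1w.
First-order correspondent: ∀x ∀z (xRz → ∃w (xRw ∧ zR²w)).

∀x ∀z (xRz → ∃w (xRw ∧ zR²w))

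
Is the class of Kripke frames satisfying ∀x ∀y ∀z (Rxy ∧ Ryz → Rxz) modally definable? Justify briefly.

Yes, by □r → □□r

This is a Sahlqvist condition; the 4 axiom □r → □□r defines it.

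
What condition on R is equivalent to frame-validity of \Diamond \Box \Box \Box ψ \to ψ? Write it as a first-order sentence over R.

This is a Sahlqvist (Geach-type) schema ◇^1□^3ψ → □^0◇^0ψ.
First-order correspondent: \forall x \forall y (xRy \to \exists w (y R^3 w \wedge x = w)).

\forall x \forall y (xRy \to \exists w (y R^3 w \wedge x = w))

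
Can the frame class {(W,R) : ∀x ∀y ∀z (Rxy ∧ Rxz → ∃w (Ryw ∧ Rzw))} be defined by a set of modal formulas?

Yes: it is convergence, defined by the .2 schema ◇□r → □◇r.
Suppose ◇□r→□◇r is valid. Take Rxy, Rxz and set V(r)={w : Ryw}. Then □r at y so ◇□r at x, so □◇r at x, so ◇r at z, giving w with Rzw and Ryw.

Definable; ◇□r → □◇r defines it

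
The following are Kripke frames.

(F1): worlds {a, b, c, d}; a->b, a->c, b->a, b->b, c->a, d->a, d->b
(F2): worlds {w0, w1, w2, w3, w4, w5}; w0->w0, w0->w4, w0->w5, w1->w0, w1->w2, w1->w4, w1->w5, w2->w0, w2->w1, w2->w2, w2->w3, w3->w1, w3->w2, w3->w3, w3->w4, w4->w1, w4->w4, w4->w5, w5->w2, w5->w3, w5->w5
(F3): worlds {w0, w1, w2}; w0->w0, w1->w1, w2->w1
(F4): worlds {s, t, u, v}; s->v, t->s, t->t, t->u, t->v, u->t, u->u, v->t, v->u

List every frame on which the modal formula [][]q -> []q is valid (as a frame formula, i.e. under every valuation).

(F2), (F3)

This is the axiom for density; its first-order frame correspondent is forall x forall y (Rxy -> exists z (Rxz & Rzy)).
(F1): fails — Rac but no z with Raz and Rzc.
(F2): condition met.
(F3): condition met.
(F4): fails — Rsv but no z with Rsz and Rzv.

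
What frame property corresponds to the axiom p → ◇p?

This is a form of the T axiom.
It corresponds to reflexivity: ∀x Rxx.

reflexivity: ∀x Rxx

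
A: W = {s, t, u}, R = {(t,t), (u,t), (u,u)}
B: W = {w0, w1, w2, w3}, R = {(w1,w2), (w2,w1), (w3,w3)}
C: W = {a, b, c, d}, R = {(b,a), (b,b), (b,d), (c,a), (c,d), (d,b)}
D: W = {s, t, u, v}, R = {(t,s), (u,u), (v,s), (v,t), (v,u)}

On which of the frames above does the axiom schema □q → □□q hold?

This is the axiom for transitivity; its first-order frame correspondent is ∀x ∀y ∀z (Rxy ∧ Ryz → Rxz).
A: satisfies the condition.
B: fails — Rw1w2 and Rw2w1 but not Rw1w1.
C: fails — Rcd and Rdb but not Rcb.
D: satisfies the condition.
Valid on: A, D.

A, D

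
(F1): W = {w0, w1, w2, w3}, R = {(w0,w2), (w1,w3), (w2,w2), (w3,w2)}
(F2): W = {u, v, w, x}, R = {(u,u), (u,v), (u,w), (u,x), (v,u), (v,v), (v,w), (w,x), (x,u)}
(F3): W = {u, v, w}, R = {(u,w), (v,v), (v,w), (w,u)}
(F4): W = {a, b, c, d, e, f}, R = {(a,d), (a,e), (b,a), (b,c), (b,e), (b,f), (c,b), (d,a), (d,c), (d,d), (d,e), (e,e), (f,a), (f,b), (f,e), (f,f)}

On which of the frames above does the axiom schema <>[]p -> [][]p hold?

Frame correspondent (Sahlqvist): forall x forall y forall z ((xRy & x R^2 z) -> exists w (yRw & z = w)) — i.e. a generalized confluence (Geach) condition.
(F1): satisfies the condition.
(F2): fails — uRv, uR²x but no t with vRt and x=t.
(F3): fails — vRv, vR²u but no t with vRt and u=t.
(F4): fails — aRe, aR²a but no w with eRw and a=w.
Valid on: (F1).

(F1)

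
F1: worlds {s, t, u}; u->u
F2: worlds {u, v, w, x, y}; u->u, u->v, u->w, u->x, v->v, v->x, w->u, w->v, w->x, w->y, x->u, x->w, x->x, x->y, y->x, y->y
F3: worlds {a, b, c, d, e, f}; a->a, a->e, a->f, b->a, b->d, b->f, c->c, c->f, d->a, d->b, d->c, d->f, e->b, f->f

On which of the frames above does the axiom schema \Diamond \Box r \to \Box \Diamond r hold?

F1, F2

The schema corresponds to convergence: \forall x \forall y \forall z (Rxy \wedge Rxz \to \exists w (Ryw \wedge Rzw)).
F1: condition met.
F2: condition met.
F3: fails — Rae and Raa but e and a have no common successor.
Valid on: F1, F2.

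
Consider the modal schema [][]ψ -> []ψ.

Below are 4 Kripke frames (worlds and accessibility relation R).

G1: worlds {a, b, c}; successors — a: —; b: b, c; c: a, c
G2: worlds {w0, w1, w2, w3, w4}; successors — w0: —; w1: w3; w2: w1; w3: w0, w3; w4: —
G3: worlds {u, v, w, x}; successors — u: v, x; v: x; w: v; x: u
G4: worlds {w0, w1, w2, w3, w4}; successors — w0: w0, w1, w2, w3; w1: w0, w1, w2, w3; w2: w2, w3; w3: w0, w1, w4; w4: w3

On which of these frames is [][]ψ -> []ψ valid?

Frame correspondent (Sahlqvist): forall x forall y (Rxy -> exists z (Rxz & Rzy)) — i.e. density.
G1: holds.
G2: fails — Rw2w1 but no z with Rw2z and Rzw1.
G3: fails — Ruv but no z with Ruz and Rzv.
G4: fails — Rw3w4 but no z with Rw3z and Rzw4.
Valid on: G1.

G1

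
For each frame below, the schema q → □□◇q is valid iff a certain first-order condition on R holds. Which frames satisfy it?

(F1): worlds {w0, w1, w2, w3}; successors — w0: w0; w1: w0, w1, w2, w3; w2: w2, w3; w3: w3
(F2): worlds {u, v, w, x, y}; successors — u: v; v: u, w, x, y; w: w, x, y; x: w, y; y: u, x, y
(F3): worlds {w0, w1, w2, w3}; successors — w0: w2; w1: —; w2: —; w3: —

(F3)

The schema corresponds to a generalized confluence (Geach) condition: ∀x ∀z (xR²z → ∃w (x = w ∧ zRw)).
(F1): fails — w1R²w0 but no w with w1=w and w0Rw.
(F2): fails — uR²u but no t with u=t and uRt.
(F3): satisfies the condition.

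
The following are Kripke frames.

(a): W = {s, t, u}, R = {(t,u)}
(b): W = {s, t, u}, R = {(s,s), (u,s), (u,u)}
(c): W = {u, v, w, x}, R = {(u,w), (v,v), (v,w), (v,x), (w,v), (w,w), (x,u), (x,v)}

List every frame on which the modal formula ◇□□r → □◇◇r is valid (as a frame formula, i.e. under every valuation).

(b), (c)

This is the axiom for a generalized confluence (Geach) condition; its first-order frame correspondent is ∀x ∀y ∀z ((xRy ∧ xRz) → ∃w (yR²w ∧ zR²w)).
(a): fails — tRu, tRu but no w with uR²w and uR²w.
(b): satisfies the condition.
(c): satisfies the condition.
Valid on: (b), (c).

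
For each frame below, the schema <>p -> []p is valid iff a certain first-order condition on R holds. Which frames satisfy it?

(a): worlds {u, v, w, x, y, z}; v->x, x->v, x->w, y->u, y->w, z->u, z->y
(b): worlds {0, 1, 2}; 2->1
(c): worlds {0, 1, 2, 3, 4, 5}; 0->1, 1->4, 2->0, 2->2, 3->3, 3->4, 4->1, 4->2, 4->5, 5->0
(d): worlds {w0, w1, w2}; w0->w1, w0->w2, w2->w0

(b)

Frame correspondent (Sahlqvist): forall x forall y forall z (Rxy & Rxz -> y = z) — i.e. partial functionality.
(a): fails — x sees both v and w.
(b): satisfies the condition.
(c): fails — 2 sees both 0 and 2.
(d): fails — w0 sees both w1 and w2.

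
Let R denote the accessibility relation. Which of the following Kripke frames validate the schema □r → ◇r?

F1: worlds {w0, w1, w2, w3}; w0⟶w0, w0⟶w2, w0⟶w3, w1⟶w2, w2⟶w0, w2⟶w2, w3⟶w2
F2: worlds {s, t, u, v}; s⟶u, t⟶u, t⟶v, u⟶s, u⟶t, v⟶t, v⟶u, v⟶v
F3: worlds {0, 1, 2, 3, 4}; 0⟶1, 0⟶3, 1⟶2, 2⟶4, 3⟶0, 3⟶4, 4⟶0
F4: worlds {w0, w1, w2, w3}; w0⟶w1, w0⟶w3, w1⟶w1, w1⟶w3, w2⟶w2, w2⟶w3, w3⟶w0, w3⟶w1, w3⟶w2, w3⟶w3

This is the axiom for seriality; its first-order frame correspondent is ∀x ∃y Rxy.
F1: satisfies the condition.
F2: satisfies the condition.
F3: satisfies the condition.
F4: satisfies the condition.
Valid on: F1, F2, F3, F4.

F1, F2, F3, F4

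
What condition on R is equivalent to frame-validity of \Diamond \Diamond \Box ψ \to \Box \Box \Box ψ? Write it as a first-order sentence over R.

\forall x \forall y \forall z ((x R^2 y \wedge x R^3 z) \to \exists w (yRw \wedge z = w))

This is a Sahlqvist (Geach-type) schema ◇^2□^1ψ → □^3◇^0ψ.
First-order correspondent: \forall x \forall y \forall z ((x R^2 y \wedge x R^3 z) \to \exists w (yRw \wedge z = w)).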